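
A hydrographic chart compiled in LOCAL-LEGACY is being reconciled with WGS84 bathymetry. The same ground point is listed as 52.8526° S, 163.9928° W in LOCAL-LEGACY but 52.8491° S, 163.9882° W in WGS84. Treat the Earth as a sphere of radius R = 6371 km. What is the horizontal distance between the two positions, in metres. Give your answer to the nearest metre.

Δφ = -52.8491° − -52.8526° = +0.0035°; Δλ = -163.9882° − -163.9928° = +0.0046°.
1° along a meridian = πR/180 = 111195 m.
ΔN = Δφ × 111195 = 389.2 m; ΔE = Δλ × 111195 × cos(-52.8526°) = +0.0046 × 111195 × 0.603868 = 308.9 m.
Distance = √(ΔE² + ΔN²) = √(308.9² + 389.2²) = 496.9 m.

497 m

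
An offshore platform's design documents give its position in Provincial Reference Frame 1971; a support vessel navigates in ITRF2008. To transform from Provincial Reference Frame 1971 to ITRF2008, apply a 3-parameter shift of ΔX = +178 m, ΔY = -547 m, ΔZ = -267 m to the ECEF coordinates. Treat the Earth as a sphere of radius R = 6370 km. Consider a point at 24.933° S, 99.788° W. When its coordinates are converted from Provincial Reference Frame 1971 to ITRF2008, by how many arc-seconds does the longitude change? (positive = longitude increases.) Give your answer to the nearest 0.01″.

Δλ = 9.58″

sin φ = -0.421558, cos φ = 0.906801, sin λ = -0.985444, cos λ = -0.170003.
East component: ΔE = −sin λ·ΔX + cos λ·ΔY = −(-0.985444)(178) + (-0.170003)(-547) = 268.40 m.
1° of latitude spans πR/180 = 111177 m; at latitude φ, 1° of longitude spans that × cos φ = 100815.9 m, so Δλ = 268.40 / 100815.9 × 3600 = 9.584″.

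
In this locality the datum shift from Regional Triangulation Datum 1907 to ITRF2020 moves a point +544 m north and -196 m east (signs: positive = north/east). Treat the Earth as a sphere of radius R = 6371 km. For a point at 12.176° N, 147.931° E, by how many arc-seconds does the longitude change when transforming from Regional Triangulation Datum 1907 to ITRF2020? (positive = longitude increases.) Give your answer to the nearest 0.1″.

At latitude 12.176°, cos φ = 0.977504.
One radian of longitude at latitude φ spans R cos φ, so Δλ = ΔE / (R cos φ) = -196.0 / (6371000 × 0.977504) = -3.1472e-05 rad = -6.492″.

Δλ = -6.5″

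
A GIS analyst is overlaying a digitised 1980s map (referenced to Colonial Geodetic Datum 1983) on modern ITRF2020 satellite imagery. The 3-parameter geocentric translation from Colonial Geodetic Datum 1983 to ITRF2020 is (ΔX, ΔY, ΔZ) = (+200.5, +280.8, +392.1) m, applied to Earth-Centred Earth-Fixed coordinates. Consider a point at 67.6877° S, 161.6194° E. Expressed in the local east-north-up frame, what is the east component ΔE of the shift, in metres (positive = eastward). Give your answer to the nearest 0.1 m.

ΔE = -329.7 m

At φ = -67.6877°, λ = 161.6194°: sin φ = -0.925128, cos φ = 0.379655, sin λ = 0.315328, cos λ = -0.948983.
ΔE = −sin λ·ΔX + cos λ·ΔY = −(0.315328)·(200.5) + (-0.948983)·(280.8) = -329.70 m.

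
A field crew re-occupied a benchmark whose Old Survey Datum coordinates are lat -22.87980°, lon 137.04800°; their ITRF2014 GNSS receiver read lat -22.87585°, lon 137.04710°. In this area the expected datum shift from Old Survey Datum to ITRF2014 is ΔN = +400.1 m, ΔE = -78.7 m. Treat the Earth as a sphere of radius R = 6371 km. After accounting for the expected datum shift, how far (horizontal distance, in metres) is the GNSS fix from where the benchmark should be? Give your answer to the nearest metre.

41 m

Observed coordinate differences: Δφ = +0.00395°, Δλ = -0.00090°.
Converting to metres (1° lat = 111195 m, cos φ = 0.921323): observed ΔN = 439.2 m, observed ΔE = -92.2 m.
Subtracting the expected shift leaves a residual of 439.2 − (400.1) = 39.1 m north and -92.2 − (-78.7) = -13.5 m east.
Residual distance = √(39.1² + (-13.5)²) = 41.4 m.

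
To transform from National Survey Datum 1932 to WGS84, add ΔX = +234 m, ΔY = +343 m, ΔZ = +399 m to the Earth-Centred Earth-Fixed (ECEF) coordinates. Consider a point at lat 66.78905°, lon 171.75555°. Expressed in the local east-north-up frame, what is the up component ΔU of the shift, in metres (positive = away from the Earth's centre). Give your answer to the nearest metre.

The local up (radial) axis is (cos φ cos λ, cos φ sin λ, sin φ), giving ΔU = -91.270 + 19.385 + 366.705 = 294.82 m.

ΔU = 295 m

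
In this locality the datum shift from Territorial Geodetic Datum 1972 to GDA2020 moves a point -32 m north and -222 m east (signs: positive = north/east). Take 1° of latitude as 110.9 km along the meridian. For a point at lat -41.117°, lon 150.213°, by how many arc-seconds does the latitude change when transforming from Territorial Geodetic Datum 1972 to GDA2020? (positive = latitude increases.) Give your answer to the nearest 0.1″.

Δφ = -1.0″

1° of latitude = 110.9 km, so Δφ = -32.0 / 110900 = -0.0002885° = -1.039″.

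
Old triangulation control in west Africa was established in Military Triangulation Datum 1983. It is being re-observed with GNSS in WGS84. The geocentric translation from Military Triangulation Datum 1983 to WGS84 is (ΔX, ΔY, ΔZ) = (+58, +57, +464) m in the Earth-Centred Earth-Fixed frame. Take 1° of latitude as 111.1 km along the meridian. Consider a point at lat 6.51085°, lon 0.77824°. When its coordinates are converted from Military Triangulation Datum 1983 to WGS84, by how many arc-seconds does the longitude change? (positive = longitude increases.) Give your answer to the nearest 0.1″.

Δλ = 1.8″

sin φ = 0.113391, cos φ = 0.993550, sin λ = 0.013582, cos λ = 0.999908.
East component: ΔE = −sin λ·ΔX + cos λ·ΔY = −(0.013582)(58) + (0.999908)(57) = 56.21 m.
1° of latitude spans 111100 m; at latitude φ, 1° of longitude spans that × cos φ = 110383.4 m, so Δλ = 56.21 / 110383.4 × 3600 = 1.833″.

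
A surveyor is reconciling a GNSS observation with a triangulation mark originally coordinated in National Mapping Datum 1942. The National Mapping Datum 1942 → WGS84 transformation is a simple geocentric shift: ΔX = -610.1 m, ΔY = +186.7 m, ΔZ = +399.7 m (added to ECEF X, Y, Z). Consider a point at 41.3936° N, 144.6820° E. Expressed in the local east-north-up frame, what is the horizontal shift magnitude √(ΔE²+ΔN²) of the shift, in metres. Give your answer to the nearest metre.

224 m

The local east axis at (φ, λ) is (−sin λ, cos λ, 0), so ΔE = −sin(144.6820°)·(-610.1) + cos(144.6820°)·186.7 = 200.37 m.
The local north axis is (−sin φ cos λ, −sin φ sin λ, cos φ), giving ΔN = -329.169 − 71.369 + 299.849 = -100.69 m.
Horizontal magnitude = √(ΔE² + ΔN²) = √(200.37² + (-100.69)²) = 224.24 m.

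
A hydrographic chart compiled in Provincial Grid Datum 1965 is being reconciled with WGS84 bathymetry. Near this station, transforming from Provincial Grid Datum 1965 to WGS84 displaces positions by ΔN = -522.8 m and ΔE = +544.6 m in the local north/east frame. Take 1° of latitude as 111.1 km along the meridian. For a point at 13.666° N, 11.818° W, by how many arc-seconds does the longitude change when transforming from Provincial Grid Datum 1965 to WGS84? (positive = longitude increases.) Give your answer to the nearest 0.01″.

Δλ = 18.16″

At latitude 13.666°, cos φ = 0.971689.
1° of longitude at this latitude = 111.1 × cos φ = 107.95 km, so Δλ = 544.6 / 107954.7 = 0.0050447° = 18.161″.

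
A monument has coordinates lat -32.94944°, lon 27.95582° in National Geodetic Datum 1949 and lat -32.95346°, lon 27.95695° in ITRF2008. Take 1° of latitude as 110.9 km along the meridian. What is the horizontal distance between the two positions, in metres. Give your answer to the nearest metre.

458 m

Δφ = -32.95346° − -32.94944° = -0.00402°; Δλ = 27.95695° − 27.95582° = +0.00113°.
ΔN = Δφ × 110900 = -445.8 m; ΔE = Δλ × 110900 × cos(-32.94944°) = +0.00113 × 110900 × 0.839151 = 105.2 m.
Distance = √(ΔE² + ΔN²) = √(105.2² + (-445.8)²) = 458.1 m.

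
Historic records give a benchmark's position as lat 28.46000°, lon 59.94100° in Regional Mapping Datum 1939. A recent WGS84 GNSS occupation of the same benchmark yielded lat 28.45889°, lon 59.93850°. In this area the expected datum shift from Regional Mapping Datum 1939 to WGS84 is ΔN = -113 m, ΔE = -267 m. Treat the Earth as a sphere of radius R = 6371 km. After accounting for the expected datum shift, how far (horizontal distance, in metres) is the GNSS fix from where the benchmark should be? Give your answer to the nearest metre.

25 m

Observed coordinate differences: Δφ = -0.00111°, Δλ = -0.00250°.
Converting to metres (1° lat = 111195 m, cos φ = 0.879150): observed ΔN = -123.4 m, observed ΔE = -244.4 m.
Subtracting the expected shift leaves a residual of -123.4 − (-113) = -10.4 m north and -244.4 − (-267) = 22.6 m east.
Residual distance = √((-10.4)² + 22.6²) = 24.9 m.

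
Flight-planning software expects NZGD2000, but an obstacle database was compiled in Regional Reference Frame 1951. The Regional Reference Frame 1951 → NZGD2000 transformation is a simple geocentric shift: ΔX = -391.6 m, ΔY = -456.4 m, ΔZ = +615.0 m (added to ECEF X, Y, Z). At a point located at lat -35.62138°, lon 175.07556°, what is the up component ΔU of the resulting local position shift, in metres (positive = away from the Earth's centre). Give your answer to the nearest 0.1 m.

ΔU = -72.9 m

The local up (radial) axis is (cos φ cos λ, cos φ sin λ, sin φ), giving ΔU = 317.150 − 31.847 − 358.192 = -72.89 m.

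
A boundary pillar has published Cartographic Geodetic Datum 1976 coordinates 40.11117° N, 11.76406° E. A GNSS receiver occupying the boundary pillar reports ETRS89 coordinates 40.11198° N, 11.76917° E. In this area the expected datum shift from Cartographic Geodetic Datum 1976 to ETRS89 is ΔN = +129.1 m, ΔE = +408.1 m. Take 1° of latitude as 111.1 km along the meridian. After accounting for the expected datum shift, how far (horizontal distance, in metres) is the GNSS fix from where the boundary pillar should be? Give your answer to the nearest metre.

Observed coordinate differences: Δφ = +0.00081°, Δλ = +0.00511°.
Converting to metres (1° lat = 111100 m, cos φ = 0.764796): observed ΔN = 90.0 m, observed ΔE = 434.2 m.
Subtracting the expected shift leaves a residual of 90.0 − (129.1) = -39.1 m north and 434.2 − (408.1) = 26.1 m east.
Residual distance = √((-39.1)² + 26.1²) = 47.0 m.

47 m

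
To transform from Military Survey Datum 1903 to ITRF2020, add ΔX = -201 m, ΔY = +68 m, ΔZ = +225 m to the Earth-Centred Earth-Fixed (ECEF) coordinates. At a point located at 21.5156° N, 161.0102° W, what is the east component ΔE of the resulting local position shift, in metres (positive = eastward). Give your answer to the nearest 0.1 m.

ΔE = -129.7 m

The local east axis at (φ, λ) is (−sin λ, cos λ, 0), so ΔE = −sin(-161.0102°)·(-201) + cos(-161.0102°)·68 = -129.70 m.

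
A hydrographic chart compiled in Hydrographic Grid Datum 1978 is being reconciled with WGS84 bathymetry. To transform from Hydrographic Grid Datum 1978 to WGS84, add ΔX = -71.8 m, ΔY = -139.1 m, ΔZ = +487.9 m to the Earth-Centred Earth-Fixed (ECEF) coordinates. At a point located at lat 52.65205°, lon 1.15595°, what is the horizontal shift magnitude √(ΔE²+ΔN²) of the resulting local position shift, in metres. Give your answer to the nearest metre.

381 m

At φ = 52.65205°, λ = 1.15595°: sin φ = 0.794966, cos φ = 0.606654, sin λ = 0.020174, cos λ = 0.999796.
ΔE = −sin λ·ΔX + cos λ·ΔY = −(0.020174)·(-71.8) + (0.999796)·(-139.1) = -137.62 m.
ΔN = −sin φ cos λ·ΔX − sin φ sin λ·ΔY + cos φ·ΔZ = −(0.794966)(0.999796)(-71.8) − (0.794966)(0.020174)(-139.1) + (0.606654)(487.9) = 355.28 m.
Horizontal magnitude = √(ΔE² + ΔN²) = √((-137.62)² + 355.28²) = 381.01 m.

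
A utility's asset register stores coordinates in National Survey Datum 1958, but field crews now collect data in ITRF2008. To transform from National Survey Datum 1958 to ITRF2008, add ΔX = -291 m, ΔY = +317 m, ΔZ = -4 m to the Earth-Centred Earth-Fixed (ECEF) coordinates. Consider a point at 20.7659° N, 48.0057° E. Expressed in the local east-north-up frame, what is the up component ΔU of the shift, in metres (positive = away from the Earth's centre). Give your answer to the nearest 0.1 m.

The local up (radial) axis is (cos φ cos λ, cos φ sin λ, sin φ), giving ΔU = -182.047 + 220.293 − 1.418 = 36.83 m.

ΔU = 36.8 m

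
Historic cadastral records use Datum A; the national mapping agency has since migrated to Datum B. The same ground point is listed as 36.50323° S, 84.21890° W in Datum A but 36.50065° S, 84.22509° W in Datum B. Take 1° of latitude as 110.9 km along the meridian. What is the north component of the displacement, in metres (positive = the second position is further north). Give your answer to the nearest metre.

Δφ = -36.50065° − -36.50323° = +0.00258°; Δλ = -84.22509° − -84.21890° = -0.00619°.
ΔN = Δφ × 110900 = 286.1 m; ΔE = Δλ × 110900 × cos(-36.50323°) = -0.00619 × 110900 × 0.803823 = -551.8 m.

ΔN = 286 m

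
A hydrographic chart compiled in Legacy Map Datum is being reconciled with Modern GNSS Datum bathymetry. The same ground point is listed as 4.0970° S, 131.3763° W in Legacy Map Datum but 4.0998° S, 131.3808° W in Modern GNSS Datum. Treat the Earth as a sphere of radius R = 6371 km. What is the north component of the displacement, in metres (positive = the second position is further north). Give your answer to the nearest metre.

Δφ = -4.0998° − -4.0970° = -0.0028°; Δλ = -131.3808° − -131.3763° = -0.0045°.
1° along a meridian = πR/180 = 111195 m.
ΔN = Δφ × 111195 = -311.3 m; ΔE = Δλ × 111195 × cos(-4.0970°) = -0.0045 × 111195 × 0.997445 = -499.1 m.

ΔN = -311 m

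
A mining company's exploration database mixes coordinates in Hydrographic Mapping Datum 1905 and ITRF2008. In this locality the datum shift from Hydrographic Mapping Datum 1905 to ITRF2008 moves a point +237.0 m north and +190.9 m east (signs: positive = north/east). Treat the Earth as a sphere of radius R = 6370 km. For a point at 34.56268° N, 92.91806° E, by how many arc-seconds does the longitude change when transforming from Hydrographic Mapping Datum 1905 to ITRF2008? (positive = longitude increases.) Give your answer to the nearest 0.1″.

At latitude 34.56268°, cos φ = 0.823506.
One radian of longitude at latitude φ spans R cos φ, so Δλ = ΔE / (R cos φ) = 190.9 / (6370000 × 0.823506) = 3.6391e-05 rad = 7.506″.

Δλ = 7.5″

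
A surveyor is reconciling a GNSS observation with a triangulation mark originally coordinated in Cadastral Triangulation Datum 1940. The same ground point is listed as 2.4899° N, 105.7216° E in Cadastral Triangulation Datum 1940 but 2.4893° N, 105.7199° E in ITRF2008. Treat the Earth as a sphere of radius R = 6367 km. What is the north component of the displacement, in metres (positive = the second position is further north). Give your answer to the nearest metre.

ΔN = -67 m

Δφ = 2.4893° − 2.4899° = -0.0006°; Δλ = 105.7199° − 105.7216° = -0.0017°.
1° along a meridian = πR/180 = 111125 m.
ΔN = Δφ × 111125 = -66.7 m; ΔE = Δλ × 111125 × cos(2.4899°) = -0.0017 × 111125 × 0.999056 = -188.7 m.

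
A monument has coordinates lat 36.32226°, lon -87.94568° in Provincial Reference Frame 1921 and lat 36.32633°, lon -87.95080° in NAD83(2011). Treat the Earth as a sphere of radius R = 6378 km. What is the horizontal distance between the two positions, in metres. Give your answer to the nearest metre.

645 m

Δφ = 36.32633° − 36.32226° = +0.00407°; Δλ = -87.95080° − -87.94568° = -0.00512°.
1° along a meridian = πR/180 = 111317 m.
ΔN = Δφ × 111317 = 453.1 m; ΔE = Δλ × 111317 × cos(36.32226°) = -0.00512 × 111317 × 0.805698 = -459.2 m.
Distance = √(ΔE² + ΔN²) = √((-459.2)² + 453.1²) = 645.1 m.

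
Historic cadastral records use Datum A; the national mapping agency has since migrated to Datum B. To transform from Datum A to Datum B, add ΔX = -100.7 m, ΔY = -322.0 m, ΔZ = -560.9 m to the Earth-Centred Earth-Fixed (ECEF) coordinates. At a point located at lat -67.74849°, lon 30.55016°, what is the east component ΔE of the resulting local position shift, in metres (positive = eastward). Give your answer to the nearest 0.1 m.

ΔE = -226.1 m

At φ = -67.74849°, λ = 30.55016°: sin φ = -0.925531, cos φ = 0.378673, sin λ = 0.508292, cos λ = 0.861185.
ΔE = −sin λ·ΔX + cos λ·ΔY = −(0.508292)·(-100.7) + (0.861185)·(-322.0) = -226.12 m.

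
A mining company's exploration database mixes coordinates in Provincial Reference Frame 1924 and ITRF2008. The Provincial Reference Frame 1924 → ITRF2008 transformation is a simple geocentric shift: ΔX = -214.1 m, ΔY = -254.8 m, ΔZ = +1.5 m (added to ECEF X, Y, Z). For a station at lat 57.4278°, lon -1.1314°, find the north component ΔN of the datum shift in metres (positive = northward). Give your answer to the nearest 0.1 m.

ΔN = 177.0 m

The local north axis is (−sin φ cos λ, −sin φ sin λ, cos φ), giving ΔN = 180.390 − 4.240 + 0.808 = 176.96 m.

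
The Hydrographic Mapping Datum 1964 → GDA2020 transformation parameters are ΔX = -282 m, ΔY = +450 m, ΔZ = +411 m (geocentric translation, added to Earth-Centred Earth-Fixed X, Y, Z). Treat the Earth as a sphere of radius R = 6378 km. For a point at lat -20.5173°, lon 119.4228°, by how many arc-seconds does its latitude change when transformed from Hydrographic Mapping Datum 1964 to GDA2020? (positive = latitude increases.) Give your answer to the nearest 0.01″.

sin φ = -0.350490, cos φ = 0.936566, sin λ = 0.871018, cos λ = -0.491250.
North component: ΔN = −sin φ cos λ·ΔX − sin φ sin λ·ΔY + cos φ·ΔZ = −(-0.350490)(-0.491250)(-282) − (-0.350490)(0.871018)(450) + (0.936566)(411) = 570.86 m.
1° of latitude spans πR/180 = 111317 m, so Δφ = 570.86 / 111317 × 3600 = 18.462″.

Δφ = 18.46″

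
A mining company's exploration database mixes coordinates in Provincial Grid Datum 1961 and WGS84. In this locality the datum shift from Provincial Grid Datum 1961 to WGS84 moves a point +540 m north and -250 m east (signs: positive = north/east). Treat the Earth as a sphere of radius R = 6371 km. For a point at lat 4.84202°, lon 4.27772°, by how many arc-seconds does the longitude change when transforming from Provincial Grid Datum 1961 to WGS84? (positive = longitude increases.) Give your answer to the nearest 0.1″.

At latitude 4.84202°, cos φ = 0.996431.
One radian of longitude at latitude φ spans R cos φ, so Δλ = ΔE / (R cos φ) = -250.0 / (6371000 × 0.996431) = -3.9381e-05 rad = -8.123″.

Δλ = -8.1″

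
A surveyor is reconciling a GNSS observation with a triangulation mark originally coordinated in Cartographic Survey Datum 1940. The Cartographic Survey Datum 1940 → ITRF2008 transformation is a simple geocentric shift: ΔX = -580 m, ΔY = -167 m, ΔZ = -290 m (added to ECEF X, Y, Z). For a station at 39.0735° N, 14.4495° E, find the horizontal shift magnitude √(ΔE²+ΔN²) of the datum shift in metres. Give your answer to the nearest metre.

The local east axis at (φ, λ) is (−sin λ, cos λ, 0), so ΔE = −sin(14.4495°)·(-580) + cos(14.4495°)·(-167) = -16.99 m.
The local north axis is (−sin φ cos λ, −sin φ sin λ, cos φ), giving ΔN = 354.020 + 26.266 − 225.138 = 155.15 m.
Horizontal magnitude = √(ΔE² + ΔN²) = √((-16.99)² + 155.15²) = 156.08 m.

156 m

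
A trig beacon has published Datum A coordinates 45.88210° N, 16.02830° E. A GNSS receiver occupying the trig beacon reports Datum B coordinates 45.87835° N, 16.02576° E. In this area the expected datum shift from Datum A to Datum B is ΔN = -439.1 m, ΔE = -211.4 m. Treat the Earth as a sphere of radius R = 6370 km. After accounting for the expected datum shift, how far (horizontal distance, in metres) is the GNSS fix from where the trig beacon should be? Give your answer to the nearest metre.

Observed coordinate differences: Δφ = -0.00375°, Δλ = -0.00254°.
Converting to metres (1° lat = 111177 m, cos φ = 0.696137): observed ΔN = -416.9 m, observed ΔE = -196.6 m.
Subtracting the expected shift leaves a residual of -416.9 − (-439.1) = 22.2 m north and -196.6 − (-211.4) = 14.8 m east.
Residual distance = √(22.2² + 14.8²) = 26.7 m.

27 m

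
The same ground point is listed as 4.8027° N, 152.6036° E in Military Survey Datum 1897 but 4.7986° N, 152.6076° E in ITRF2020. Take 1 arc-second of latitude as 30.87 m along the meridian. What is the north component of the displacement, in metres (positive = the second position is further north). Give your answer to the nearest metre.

Δφ = 4.7986° − 4.8027° = -0.0041°; Δλ = 152.6076° − 152.6036° = +0.0040°.
1° of latitude = 3600 × 30.87 = 111132 m.
ΔN = Δφ × 111132 = -455.6 m; ΔE = Δλ × 111132 × cos(4.8027°) = +0.0040 × 111132 × 0.996489 = 443.0 m.

ΔN = -456 m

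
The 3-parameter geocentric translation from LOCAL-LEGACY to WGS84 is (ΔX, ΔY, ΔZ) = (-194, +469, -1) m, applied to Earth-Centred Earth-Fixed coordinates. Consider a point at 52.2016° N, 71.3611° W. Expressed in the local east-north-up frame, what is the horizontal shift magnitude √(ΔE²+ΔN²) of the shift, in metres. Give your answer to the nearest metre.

401 m

The local east axis at (φ, λ) is (−sin λ, cos λ, 0), so ΔE = −sin(-71.3611°)·(-194) + cos(-71.3611°)·469 = -33.93 m.
The local north axis is (−sin φ cos λ, −sin φ sin λ, cos φ), giving ΔN = 48.993 + 351.154 − 0.613 = 399.53 m.
Horizontal magnitude = √(ΔE² + ΔN²) = √((-33.93)² + 399.53²) = 400.97 m.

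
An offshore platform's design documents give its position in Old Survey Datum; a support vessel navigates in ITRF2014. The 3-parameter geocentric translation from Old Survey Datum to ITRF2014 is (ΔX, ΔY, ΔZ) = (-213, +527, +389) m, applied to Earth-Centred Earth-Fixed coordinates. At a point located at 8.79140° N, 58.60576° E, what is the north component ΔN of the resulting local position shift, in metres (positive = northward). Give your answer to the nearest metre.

ΔN = 333 m

The local north axis is (−sin φ cos λ, −sin φ sin λ, cos φ), giving ΔN = 16.958 − 68.754 + 384.430 = 332.63 m.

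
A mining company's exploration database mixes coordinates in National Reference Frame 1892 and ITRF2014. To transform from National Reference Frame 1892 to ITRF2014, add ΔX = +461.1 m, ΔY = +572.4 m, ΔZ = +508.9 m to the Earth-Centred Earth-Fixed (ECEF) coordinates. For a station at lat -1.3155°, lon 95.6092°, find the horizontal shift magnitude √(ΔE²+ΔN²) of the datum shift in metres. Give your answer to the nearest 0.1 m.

At φ = -1.3155°, λ = 95.6092°: sin φ = -0.022958, cos φ = 0.999736, sin λ = 0.995212, cos λ = -0.097743.
ΔE = −sin λ·ΔX + cos λ·ΔY = −(0.995212)·(461.1) + (-0.097743)·(572.4) = -514.84 m.
ΔN = −sin φ cos λ·ΔX − sin φ sin λ·ΔY + cos φ·ΔZ = −(-0.022958)(-0.097743)(461.1) − (-0.022958)(0.995212)(572.4) + (0.999736)(508.9) = 520.81 m.
Horizontal magnitude = √(ΔE² + ΔN²) = √((-514.84)² + 520.81²) = 732.33 m.

732.3 m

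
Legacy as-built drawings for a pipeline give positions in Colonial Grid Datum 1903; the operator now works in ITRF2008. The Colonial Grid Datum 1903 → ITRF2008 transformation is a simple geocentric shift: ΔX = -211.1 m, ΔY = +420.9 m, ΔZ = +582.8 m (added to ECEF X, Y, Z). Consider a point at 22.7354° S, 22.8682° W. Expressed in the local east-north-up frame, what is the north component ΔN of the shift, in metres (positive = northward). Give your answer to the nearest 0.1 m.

At φ = -22.7354°, λ = -22.8682°: sin φ = -0.386476, cos φ = 0.922299, sin λ = -0.388613, cos λ = 0.921401.
ΔN = −sin φ cos λ·ΔX − sin φ sin λ·ΔY + cos φ·ΔZ = −(-0.386476)(0.921401)(-211.1) − (-0.386476)(-0.388613)(420.9) + (0.922299)(582.8) = 399.13 m.

ΔN = 399.1 m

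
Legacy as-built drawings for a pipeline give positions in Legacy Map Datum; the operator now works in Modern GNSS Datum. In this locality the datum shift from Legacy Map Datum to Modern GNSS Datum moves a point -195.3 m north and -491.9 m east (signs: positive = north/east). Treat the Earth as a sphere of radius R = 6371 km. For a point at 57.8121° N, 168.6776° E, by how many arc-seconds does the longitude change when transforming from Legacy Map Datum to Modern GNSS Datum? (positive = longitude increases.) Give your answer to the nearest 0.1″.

Δλ = -29.9″

At latitude 57.8121°, cos φ = 0.532698.
One radian of longitude at latitude φ spans R cos φ, so Δλ = ΔE / (R cos φ) = -491.9 / (6371000 × 0.532698) = -1.4494e-04 rad = -29.896″.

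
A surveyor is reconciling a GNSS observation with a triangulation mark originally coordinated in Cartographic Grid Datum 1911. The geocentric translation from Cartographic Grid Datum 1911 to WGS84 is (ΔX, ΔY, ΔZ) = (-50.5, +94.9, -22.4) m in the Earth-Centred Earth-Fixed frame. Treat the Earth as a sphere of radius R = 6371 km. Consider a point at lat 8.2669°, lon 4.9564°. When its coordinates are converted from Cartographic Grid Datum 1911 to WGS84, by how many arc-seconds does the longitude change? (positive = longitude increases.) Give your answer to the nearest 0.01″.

sin φ = 0.143785, cos φ = 0.989609, sin λ = 0.086398, cos λ = 0.996261.
East component: ΔE = −sin λ·ΔX + cos λ·ΔY = −(0.086398)(-50.5) + (0.996261)(94.9) = 98.91 m.
1° of latitude spans πR/180 = 111195 m; at latitude φ, 1° of longitude spans that × cos φ = 110039.5 m, so Δλ = 98.91 / 110039.5 × 3600 = 3.236″.

Δλ = 3.24″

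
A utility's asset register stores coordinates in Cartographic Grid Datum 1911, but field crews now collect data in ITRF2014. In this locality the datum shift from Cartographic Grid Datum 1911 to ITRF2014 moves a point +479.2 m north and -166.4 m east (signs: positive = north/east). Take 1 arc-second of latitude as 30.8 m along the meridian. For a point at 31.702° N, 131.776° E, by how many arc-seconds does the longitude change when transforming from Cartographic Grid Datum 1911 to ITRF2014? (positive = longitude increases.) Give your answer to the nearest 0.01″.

At latitude 31.702°, cos φ = 0.850793.
1″ of longitude at this latitude = 30.80 × cos φ = 26.2044 m, so Δλ = -166.4 / 26.2044 = -6.350″.

Δλ = -6.35″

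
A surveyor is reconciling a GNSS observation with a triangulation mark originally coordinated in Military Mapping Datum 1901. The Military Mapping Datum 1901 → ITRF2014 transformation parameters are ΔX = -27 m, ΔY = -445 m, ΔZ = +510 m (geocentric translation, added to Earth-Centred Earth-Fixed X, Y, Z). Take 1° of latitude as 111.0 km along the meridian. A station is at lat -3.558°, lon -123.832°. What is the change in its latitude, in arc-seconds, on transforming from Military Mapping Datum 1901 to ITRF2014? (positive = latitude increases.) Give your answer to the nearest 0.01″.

Δφ = 17.28″

sin φ = -0.062059, cos φ = 0.998072, sin λ = -0.830674, cos λ = -0.556760.
North component: ΔN = −sin φ cos λ·ΔX − sin φ sin λ·ΔY + cos φ·ΔZ = −(-0.062059)(-0.556760)(-27) − (-0.062059)(-0.830674)(-445) + (0.998072)(510) = 532.89 m.
1° of latitude spans 111000 m, so Δφ = 532.89 / 111000 × 3600 = 17.283″.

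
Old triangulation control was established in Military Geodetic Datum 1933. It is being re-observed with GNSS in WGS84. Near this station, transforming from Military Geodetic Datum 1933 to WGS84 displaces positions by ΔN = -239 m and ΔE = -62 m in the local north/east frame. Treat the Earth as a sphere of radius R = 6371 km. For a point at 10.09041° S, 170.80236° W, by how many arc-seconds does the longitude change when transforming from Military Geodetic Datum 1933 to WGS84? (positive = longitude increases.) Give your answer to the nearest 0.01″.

At latitude -10.09041°, cos φ = 0.984533.
One radian of longitude at latitude φ spans R cos φ, so Δλ = ΔE / (R cos φ) = -62.0 / (6371000 × 0.984533) = -9.8845e-06 rad = -2.039″.

Δλ = -2.04″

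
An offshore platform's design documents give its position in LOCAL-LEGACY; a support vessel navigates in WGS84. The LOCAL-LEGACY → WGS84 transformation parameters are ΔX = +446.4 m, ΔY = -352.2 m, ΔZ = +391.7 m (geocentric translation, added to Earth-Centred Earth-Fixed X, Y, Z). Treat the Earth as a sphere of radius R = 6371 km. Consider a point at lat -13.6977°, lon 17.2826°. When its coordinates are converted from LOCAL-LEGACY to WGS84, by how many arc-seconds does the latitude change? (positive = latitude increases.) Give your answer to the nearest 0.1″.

sin φ = -0.236799, cos φ = 0.971559, sin λ = 0.297085, cos λ = 0.954851.
North component: ΔN = −sin φ cos λ·ΔX − sin φ sin λ·ΔY + cos φ·ΔZ = −(-0.236799)(0.954851)(446.4) − (-0.236799)(0.297085)(-352.2) + (0.971559)(391.7) = 456.72 m.
1° of latitude spans πR/180 = 111195 m, so Δφ = 456.72 / 111195 × 3600 = 14.786″.

Δφ = 14.8″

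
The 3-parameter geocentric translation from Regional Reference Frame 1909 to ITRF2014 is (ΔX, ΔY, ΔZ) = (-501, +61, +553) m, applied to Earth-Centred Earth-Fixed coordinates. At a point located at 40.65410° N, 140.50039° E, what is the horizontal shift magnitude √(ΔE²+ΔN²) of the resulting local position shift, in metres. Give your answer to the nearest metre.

The local east axis at (φ, λ) is (−sin λ, cos λ, 0), so ΔE = −sin(140.50039°)·(-501) + cos(140.50039°)·61 = 271.60 m.
The local north axis is (−sin φ cos λ, −sin φ sin λ, cos φ), giving ΔN = -251.857 − 25.278 + 419.537 = 142.40 m.
Horizontal magnitude = √(ΔE² + ΔN²) = √(271.60² + 142.40²) = 306.67 m.

307 m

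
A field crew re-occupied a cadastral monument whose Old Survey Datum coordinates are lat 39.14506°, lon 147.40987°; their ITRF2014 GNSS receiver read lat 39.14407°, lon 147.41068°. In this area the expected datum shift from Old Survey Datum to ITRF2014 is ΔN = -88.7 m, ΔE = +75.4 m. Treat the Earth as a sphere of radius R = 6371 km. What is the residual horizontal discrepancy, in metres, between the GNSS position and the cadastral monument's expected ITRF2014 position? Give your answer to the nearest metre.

Observed coordinate differences: Δφ = -0.00099°, Δλ = +0.00081°.
Converting to metres (1° lat = 111195 m, cos φ = 0.775550): observed ΔN = -110.1 m, observed ΔE = 69.9 m.
Subtracting the expected shift leaves a residual of -110.1 − (-88.7) = -21.4 m north and 69.9 − (75.4) = -5.5 m east.
Residual distance = √((-21.4)² + (-5.5)²) = 22.1 m.

22 m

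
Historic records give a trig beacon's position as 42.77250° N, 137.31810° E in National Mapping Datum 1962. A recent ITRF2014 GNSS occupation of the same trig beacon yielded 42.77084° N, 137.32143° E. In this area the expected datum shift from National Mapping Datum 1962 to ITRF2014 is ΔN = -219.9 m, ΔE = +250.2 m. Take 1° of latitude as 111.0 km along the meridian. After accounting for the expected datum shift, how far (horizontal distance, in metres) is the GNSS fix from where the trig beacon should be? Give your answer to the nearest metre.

41 m

Observed coordinate differences: Δφ = -0.00166°, Δλ = +0.00333°.
Converting to metres (1° lat = 111000 m, cos φ = 0.734056): observed ΔN = -184.3 m, observed ΔE = 271.3 m.
Subtracting the expected shift leaves a residual of -184.3 − (-219.9) = 35.6 m north and 271.3 − (250.2) = 21.1 m east.
Residual distance = √(35.6² + 21.1²) = 41.4 m.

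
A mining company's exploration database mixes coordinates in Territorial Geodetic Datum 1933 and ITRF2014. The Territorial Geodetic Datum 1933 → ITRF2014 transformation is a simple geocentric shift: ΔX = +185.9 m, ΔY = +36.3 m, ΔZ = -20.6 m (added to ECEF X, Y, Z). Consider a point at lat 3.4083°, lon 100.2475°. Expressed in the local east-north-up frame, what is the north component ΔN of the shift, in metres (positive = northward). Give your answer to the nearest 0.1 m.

The local north axis is (−sin φ cos λ, −sin φ sin λ, cos φ), giving ΔN = 1.966 − 2.124 − 20.564 = -20.72 m.

ΔN = -20.7 m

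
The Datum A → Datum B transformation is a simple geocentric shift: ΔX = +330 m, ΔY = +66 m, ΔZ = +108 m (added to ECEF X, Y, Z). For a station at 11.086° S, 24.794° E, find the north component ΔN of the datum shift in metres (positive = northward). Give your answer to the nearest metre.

ΔN = 169 m

The local north axis is (−sin φ cos λ, −sin φ sin λ, cos φ), giving ΔN = 57.604 + 5.322 + 105.985 = 168.91 m.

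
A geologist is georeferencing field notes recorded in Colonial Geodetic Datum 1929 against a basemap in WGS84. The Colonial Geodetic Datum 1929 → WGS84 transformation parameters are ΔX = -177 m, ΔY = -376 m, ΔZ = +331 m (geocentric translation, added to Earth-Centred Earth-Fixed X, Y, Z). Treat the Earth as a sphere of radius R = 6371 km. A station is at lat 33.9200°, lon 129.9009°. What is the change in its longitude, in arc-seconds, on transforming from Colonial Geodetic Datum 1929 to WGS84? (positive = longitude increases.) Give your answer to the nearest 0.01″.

sin φ = 0.558035, cos φ = 0.829818, sin λ = 0.767155, cos λ = -0.641462.
East component: ΔE = −sin λ·ΔX + cos λ·ΔY = −(0.767155)(-177) + (-0.641462)(-376) = 376.98 m.
1° of latitude spans πR/180 = 111195 m; at latitude φ, 1° of longitude spans that × cos φ = 92271.5 m, so Δλ = 376.98 / 92271.5 × 3600 = 14.708″.

Δλ = 14.71″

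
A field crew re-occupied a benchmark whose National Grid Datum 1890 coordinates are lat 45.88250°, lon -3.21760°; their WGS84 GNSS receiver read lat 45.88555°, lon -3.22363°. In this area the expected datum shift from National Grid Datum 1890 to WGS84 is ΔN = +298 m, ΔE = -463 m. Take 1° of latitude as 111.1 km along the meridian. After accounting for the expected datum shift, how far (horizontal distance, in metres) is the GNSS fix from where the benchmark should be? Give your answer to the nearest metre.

Observed coordinate differences: Δφ = +0.00305°, Δλ = -0.00603°.
Converting to metres (1° lat = 111100 m, cos φ = 0.696132): observed ΔN = 338.9 m, observed ΔE = -466.4 m.
Subtracting the expected shift leaves a residual of 338.9 − (298) = 40.9 m north and -466.4 − (-463) = -3.4 m east.
Residual distance = √(40.9² + (-3.4)²) = 41.0 m.

41 m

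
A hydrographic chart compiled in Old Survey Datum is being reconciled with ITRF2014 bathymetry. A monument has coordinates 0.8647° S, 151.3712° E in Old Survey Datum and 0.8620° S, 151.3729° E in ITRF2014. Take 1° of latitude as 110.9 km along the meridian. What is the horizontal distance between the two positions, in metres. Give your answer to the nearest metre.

354 m

Δφ = -0.8620° − -0.8647° = +0.0027°; Δλ = 151.3729° − 151.3712° = +0.0017°.
ΔN = Δφ × 110900 = 299.4 m; ΔE = Δλ × 110900 × cos(-0.8647°) = +0.0017 × 110900 × 0.999886 = 188.5 m.
Distance = √(ΔE² + ΔN²) = √(188.5² + 299.4²) = 353.8 m.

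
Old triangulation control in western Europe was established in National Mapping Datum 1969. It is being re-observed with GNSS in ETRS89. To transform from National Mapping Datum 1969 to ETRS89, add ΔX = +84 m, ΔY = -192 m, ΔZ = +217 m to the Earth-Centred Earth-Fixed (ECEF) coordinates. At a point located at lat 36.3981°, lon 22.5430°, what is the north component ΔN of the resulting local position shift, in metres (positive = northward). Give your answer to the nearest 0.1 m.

ΔN = 172.3 m

At φ = 36.3981°, λ = 22.5430°: sin φ = 0.593392, cos φ = 0.804913, sin λ = 0.383377, cos λ = 0.923592.
ΔN = −sin φ cos λ·ΔX − sin φ sin λ·ΔY + cos φ·ΔZ = −(0.593392)(0.923592)(84) − (0.593392)(0.383377)(-192) + (0.804913)(217) = 172.31 m.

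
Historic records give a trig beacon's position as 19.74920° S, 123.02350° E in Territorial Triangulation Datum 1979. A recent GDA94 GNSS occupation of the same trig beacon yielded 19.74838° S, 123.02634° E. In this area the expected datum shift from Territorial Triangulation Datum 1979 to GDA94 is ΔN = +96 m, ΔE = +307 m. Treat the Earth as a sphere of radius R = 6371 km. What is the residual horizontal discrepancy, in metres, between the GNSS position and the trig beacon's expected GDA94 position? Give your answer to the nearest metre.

Observed coordinate differences: Δφ = +0.00082°, Δλ = +0.00284°.
Converting to metres (1° lat = 111195 m, cos φ = 0.941181): observed ΔN = 91.2 m, observed ΔE = 297.2 m.
Subtracting the expected shift leaves a residual of 91.2 − (96) = -4.8 m north and 297.2 − (307) = -9.8 m east.
Residual distance = √((-4.8)² + (-9.8)²) = 10.9 m.

11 m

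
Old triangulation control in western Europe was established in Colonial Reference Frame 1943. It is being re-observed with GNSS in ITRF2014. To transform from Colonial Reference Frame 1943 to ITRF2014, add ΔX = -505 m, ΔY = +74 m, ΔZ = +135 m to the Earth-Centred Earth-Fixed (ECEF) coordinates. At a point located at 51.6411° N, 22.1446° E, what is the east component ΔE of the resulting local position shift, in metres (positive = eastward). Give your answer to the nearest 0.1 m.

ΔE = 258.9 m

At φ = 51.6411°, λ = 22.1446°: sin φ = 0.784139, cos φ = 0.620585, sin λ = 0.376945, cos λ = 0.926235.
ΔE = −sin λ·ΔX + cos λ·ΔY = −(0.376945)·(-505) + (0.926235)·(74) = 258.90 m.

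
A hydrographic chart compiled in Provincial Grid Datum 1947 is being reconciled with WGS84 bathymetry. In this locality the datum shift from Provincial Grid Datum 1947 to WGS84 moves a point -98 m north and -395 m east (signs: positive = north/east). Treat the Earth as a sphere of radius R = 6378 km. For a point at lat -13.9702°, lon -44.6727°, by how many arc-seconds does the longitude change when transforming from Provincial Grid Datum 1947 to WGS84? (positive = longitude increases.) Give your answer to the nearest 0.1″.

Δλ = -13.2″

At latitude -13.9702°, cos φ = 0.970421.
One radian of longitude at latitude φ spans R cos φ, so Δλ = ΔE / (R cos φ) = -395.0 / (6378000 × 0.970421) = -6.3819e-05 rad = -13.164″.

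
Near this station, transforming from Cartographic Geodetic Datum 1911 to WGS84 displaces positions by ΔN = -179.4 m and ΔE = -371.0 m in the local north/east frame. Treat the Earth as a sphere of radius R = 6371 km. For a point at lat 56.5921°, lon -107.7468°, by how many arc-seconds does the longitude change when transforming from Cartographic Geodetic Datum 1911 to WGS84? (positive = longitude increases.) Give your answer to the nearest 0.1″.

At latitude 56.5921°, cos φ = 0.550596.
One radian of longitude at latitude φ spans R cos φ, so Δλ = ΔE / (R cos φ) = -371.0 / (6371000 × 0.550596) = -1.0576e-04 rad = -21.815″.

Δλ = -21.8″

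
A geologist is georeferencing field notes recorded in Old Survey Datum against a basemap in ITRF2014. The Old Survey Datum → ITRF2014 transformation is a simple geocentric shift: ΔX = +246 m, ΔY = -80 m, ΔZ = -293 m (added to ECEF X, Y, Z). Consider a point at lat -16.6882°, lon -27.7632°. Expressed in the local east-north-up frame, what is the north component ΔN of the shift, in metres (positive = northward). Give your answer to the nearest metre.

ΔN = -207 m

The local north axis is (−sin φ cos λ, −sin φ sin λ, cos φ), giving ΔN = 62.510 + 10.701 − 280.659 = -207.45 m.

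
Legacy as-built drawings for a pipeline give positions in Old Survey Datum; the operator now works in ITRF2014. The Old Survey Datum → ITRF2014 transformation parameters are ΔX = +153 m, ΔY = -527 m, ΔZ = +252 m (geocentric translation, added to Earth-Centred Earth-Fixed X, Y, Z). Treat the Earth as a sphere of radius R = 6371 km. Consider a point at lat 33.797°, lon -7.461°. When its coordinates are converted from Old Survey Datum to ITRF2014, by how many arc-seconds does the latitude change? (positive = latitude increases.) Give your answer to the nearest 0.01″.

sin φ = 0.556252, cos φ = 0.831014, sin λ = -0.129851, cos λ = 0.991533.
North component: ΔN = −sin φ cos λ·ΔX − sin φ sin λ·ΔY + cos φ·ΔZ = −(0.556252)(0.991533)(153) − (0.556252)(-0.129851)(-527) + (0.831014)(252) = 86.96 m.
1° of latitude spans πR/180 = 111195 m, so Δφ = 86.96 / 111195 × 3600 = 2.816″.

Δφ = 2.82″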